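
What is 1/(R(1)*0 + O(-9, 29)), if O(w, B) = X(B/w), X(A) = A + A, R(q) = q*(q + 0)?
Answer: -9/58 ≈ -0.15517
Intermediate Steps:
R(q) = q**2 (R(q) = q*q = q**2)
X(A) = 2*A
O(w, B) = 2*B/w (O(w, B) = 2*(B/w) = 2*B/w)
1/(R(1)*0 + O(-9, 29)) = 1/(1**2*0 + 2*29/(-9)) = 1/(1*0 + 2*29*(-1/9)) = 1/(0 - 58/9) = 1/(-58/9) = -9/58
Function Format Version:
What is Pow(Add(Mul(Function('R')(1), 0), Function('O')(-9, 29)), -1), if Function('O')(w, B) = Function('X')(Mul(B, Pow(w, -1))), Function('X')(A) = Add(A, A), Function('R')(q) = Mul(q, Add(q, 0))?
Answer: Rational(-9, 58) ≈ -0.15517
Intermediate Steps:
Function('R')(q) = Pow(q, 2) (Function('R')(q) = Mul(q, q) = Pow(q, 2))
Function('X')(A) = Mul(2, A)
Function('O')(w, B) = Mul(2, B, Pow(w, -1)) (Function('O')(w, B) = Mul(2, Mul(B, Pow(w, -1))) = Mul(2, B, Pow(w, -1)))
Pow(Add(Mul(Function('R')(1), 0), Function('O')(-9, 29)), -1) = Pow(Add(Mul(Pow(1, 2), 0), Mul(2, 29, Pow(-9, -1))), -1) = Pow(Add(Mul(1, 0), Mul(2, 29, Rational(-1, 9))), -1) = Pow(Add(0, Rational(-58, 9)), -1) = Pow(Rational(-58, 9), -1) = Rational(-9, 58)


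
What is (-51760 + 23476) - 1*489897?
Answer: -518181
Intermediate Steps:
(-51760 + 23476) - 1*489897 = -28284 - 489897 = -518181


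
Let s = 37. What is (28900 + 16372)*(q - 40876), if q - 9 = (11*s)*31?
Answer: -1278934000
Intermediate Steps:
q = 12626 (q = 9 + (11*37)*31 = 9 + 407*31 = 9 + 12617 = 12626)
(28900 + 16372)*(q - 40876) = (28900 + 16372)*(12626 - 40876) = 45272*(-28250) = -1278934000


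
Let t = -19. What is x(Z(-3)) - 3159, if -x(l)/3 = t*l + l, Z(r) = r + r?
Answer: -3483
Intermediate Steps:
Z(r) = 2*r
x(l) = 54*l (x(l) = -3*(-19*l + l) = -(-54)*l = 54*l)
x(Z(-3)) - 3159 = 54*(2*(-3)) - 3159 = 54*(-6) - 3159 = -324 - 3159 = -3483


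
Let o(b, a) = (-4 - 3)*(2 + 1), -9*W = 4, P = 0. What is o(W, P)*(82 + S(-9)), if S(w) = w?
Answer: -1533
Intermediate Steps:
W = -4/9 (W = -1/9*4 = -4/9 ≈ -0.44444)
o(b, a) = -21 (o(b, a) = -7*3 = -21)
o(W, P)*(82 + S(-9)) = -21*(82 - 9) = -21*73 = -1533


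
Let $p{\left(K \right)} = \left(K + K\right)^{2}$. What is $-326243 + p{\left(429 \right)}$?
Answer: $409921$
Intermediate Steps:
$p{\left(K \right)} = 4 K^{2}$ ($p{\left(K \right)} = \left(2 K\right)^{2} = 4 K^{2}$)
$-326243 + p{\left(429 \right)} = -326243 + 4 \cdot 429^{2} = -326243 + 4 \cdot 184041 = -326243 + 736164 = 409921$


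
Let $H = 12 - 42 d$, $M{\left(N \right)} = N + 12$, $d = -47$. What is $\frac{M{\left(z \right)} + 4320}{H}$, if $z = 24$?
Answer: $\frac{726}{331} \approx 2.1934$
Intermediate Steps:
$M{\left(N \right)} = 12 + N$
$H = 1986$ ($H = 12 - -1974 = 12 + 1974 = 1986$)
$\frac{M{\left(z \right)} + 4320}{H} = \frac{\left(12 + 24\right) + 4320}{1986} = \left(36 + 4320\right) \frac{1}{1986} = 4356 \cdot \frac{1}{1986} = \frac{726}{331}$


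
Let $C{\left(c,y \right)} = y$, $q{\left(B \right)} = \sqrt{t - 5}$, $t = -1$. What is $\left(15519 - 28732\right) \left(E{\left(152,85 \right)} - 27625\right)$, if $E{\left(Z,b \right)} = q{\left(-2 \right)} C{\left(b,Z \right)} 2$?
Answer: $365009125 - 4016752 i \sqrt{6} \approx 3.6501 \cdot 10^{8} - 9.839 \cdot 10^{6} i$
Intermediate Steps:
$q{\left(B \right)} = i \sqrt{6}$ ($q{\left(B \right)} = \sqrt{-1 - 5} = \sqrt{-6} = i \sqrt{6}$)
$E{\left(Z,b \right)} = 2 i Z \sqrt{6}$ ($E{\left(Z,b \right)} = i \sqrt{6} Z 2 = i Z \sqrt{6} \cdot 2 = 2 i Z \sqrt{6}$)
$\left(15519 - 28732\right) \left(E{\left(152,85 \right)} - 27625\right) = \left(15519 - 28732\right) \left(2 i 152 \sqrt{6} - 27625\right) = - 13213 \left(304 i \sqrt{6} - 27625\right) = - 13213 \left(-27625 + 304 i \sqrt{6}\right) = 365009125 - 4016752 i \sqrt{6}$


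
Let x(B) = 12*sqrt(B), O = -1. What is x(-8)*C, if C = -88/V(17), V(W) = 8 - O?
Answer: -704*I*sqrt(2)/3 ≈ -331.87*I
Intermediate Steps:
V(W) = 9 (V(W) = 8 - 1*(-1) = 8 + 1 = 9)
C = -88/9 ≈ -9.7778
x(-8)*C = (12*sqrt(-8))*(-88/9) = (12*(2*I*sqrt(2)))*(-88/9) = (24*I*sqrt(2))*(-88/9) = -704*I*sqrt(2)/3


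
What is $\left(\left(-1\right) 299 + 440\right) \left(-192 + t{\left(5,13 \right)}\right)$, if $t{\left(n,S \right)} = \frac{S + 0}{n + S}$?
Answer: $- \frac{161821}{6} \approx -26970.0$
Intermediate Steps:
$t{\left(n,S \right)} = \frac{S}{S + n}$
$\left(\left(-1\right) 299 + 440\right) \left(-192 + t{\left(5,13 \right)}\right) = \left(\left(-1\right) 299 + 440\right) \left(-192 + \frac{13}{13 + 5}\right) = \left(-299 + 440\right) \left(-192 + \frac{13}{18}\right) = 141 \left(-192 + 13 \cdot \frac{1}{18}\right) = 141 \left(-192 + \frac{13}{18}\right) = 141 \left(- \frac{3443}{18}\right) = - \frac{161821}{6}$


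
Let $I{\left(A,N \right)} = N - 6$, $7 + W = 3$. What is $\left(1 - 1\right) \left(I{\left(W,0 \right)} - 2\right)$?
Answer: $0$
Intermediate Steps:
$W = -4$ ($W = -7 + 3 = -4$)
$I{\left(A,N \right)} = -6 + N$ ($I{\left(A,N \right)} = N - 6 = -6 + N$)
$\left(1 - 1\right) \left(I{\left(W,0 \right)} - 2\right) = \left(1 - 1\right) \left(\left(-6 + 0\right) - 2\right) = \left(1 - 1\right) \left(-6 - 2\right) = 0 \left(-8\right) = 0$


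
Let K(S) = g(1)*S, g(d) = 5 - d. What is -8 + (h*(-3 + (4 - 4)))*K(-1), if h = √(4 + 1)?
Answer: -8 + 12*√5 ≈ 18.833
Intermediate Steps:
h = √5 ≈ 2.2361
K(S) = 4*S (K(S) = (5 - 1*1)*S = (5 - 1)*S = 4*S)
-8 + (h*(-3 + (4 - 4)))*K(-1) = -8 + (√5*(-3 + (4 - 4)))*(4*(-1)) = -8 + (√5*(-3 + 0))*(-4) = -8 + (√5*(-3))*(-4) = -8 - 3*√5*(-4) = -8 + 12*√5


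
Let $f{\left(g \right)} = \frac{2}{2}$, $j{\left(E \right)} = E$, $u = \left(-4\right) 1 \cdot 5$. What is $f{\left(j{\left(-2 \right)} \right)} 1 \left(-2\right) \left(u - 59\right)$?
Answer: $158$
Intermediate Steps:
$u = -20$ ($u = \left(-4\right) 5 = -20$)
$f{\left(g \right)} = 1$ ($f{\left(g \right)} = 2 \cdot \frac{1}{2} = 1$)
$f{\left(j{\left(-2 \right)} \right)} 1 \left(-2\right) \left(u - 59\right) = 1 \cdot 1 \left(-2\right) \left(-20 - 59\right) = 1 \left(-2\right) \left(-79\right) = \left(-2\right) \left(-79\right) = 158$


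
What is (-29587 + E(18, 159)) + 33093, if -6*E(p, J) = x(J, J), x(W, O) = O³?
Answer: -1332881/2 ≈ -6.6644e+5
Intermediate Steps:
E(p, J) = -J³/6
(-29587 + E(18, 159)) + 33093 = (-29587 - ⅙*159³) + 33093 = (-29587 - ⅙*4019679) + 33093 = (-29587 - 1339893/2) + 33093 = -1399067/2 + 33093 = -1332881/2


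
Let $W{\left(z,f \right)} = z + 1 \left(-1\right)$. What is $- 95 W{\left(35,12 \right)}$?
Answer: $-3230$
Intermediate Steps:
$W{\left(z,f \right)} = -1 + z$ ($W{\left(z,f \right)} = z - 1 = -1 + z$)
$- 95 W{\left(35,12 \right)} = - 95 \left(-1 + 35\right) = \left(-95\right) 34 = -3230$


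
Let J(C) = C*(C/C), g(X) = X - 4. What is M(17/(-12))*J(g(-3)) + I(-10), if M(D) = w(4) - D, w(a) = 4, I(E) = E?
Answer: -575/12 ≈ -47.917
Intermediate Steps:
M(D) = 4 - D
g(X) = -4 + X
J(C) = C (J(C) = C*1 = C)
M(17/(-12))*J(g(-3)) + I(-10) = (4 - 17/(-12))*(-4 - 3) - 10 = (4 - 17*(-1)/12)*(-7) - 10 = (4 - 1*(-17/12))*(-7) - 10 = (4 + 17/12)*(-7) - 10 = (65/12)*(-7) - 10 = -455/12 - 10 = -575/12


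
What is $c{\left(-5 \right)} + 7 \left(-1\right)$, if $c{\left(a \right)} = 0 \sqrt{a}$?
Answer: $-7$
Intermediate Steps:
$c{\left(a \right)} = 0$
$c{\left(-5 \right)} + 7 \left(-1\right) = 0 + 7 \left(-1\right) = 0 - 7 = -7$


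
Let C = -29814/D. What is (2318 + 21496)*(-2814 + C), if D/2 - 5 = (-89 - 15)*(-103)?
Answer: -102646998090/1531 ≈ -6.7046e+7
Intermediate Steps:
D = 21434 (D = 10 + 2*((-89 - 15)*(-103)) = 10 + 2*(-104*(-103)) = 10 + 2*10712 = 10 + 21424 = 21434)
C = -14907/10717 (C = -29814/21434 = -29814*1/21434 = -14907/10717 ≈ -1.3910)
(2318 + 21496)*(-2814 + C) = (2318 + 21496)*(-2814 - 14907/10717) = 23814*(-30172545/10717) = -102646998090/1531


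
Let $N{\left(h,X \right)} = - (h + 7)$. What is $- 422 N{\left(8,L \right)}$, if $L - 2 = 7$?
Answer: $6330$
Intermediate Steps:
$L = 9$ ($L = 2 + 7 = 9$)
$N{\left(h,X \right)} = -7 - h$ ($N{\left(h,X \right)} = - (7 + h) = -7 - h$)
$- 422 N{\left(8,L \right)} = - 422 \left(-7 - 8\right) = \left(-422\right) \left(-15\right) = 6330$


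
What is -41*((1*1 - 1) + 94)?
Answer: -3854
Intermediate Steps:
-41*((1*1 - 1) + 94) = -41*((1 - 1) + 94) = -41*(0 + 94) = -41*94 = -3854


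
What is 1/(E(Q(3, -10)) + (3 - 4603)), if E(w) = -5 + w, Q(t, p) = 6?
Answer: -1/4599 ≈ -0.00021744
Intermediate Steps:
1/(E(Q(3, -10)) + (3 - 4603)) = 1/((-5 + 6) + (3 - 4603)) = 1/(1 - 4600) = 1/(-4599) = -1/4599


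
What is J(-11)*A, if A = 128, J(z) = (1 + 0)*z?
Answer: -1408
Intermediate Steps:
J(z) = z (J(z) = 1*z = z)
J(-11)*A = -11*128 = -1408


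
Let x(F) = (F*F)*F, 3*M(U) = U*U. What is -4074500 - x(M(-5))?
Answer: -110027125/27 ≈ -4.0751e+6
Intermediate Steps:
M(U) = U²/3 (M(U) = (U*U)/3 = U²/3)
x(F) = F³ (x(F) = F²*F = F³)
-4074500 - x(M(-5)) = -4074500 - ((⅓)*(-5)²)³ = -4074500 - ((⅓)*25)³ = -4074500 - (25/3)³ = -4074500 - 1*15625/27 = -4074500 - 15625/27 = -110027125/27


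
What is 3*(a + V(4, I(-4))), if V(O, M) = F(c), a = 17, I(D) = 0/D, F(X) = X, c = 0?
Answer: 51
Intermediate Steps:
I(D) = 0
V(O, M) = 0
3*(a + V(4, I(-4))) = 3*(17 + 0) = 3*17 = 51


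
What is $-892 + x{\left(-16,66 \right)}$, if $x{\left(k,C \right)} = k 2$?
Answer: $-924$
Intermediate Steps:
$x{\left(k,C \right)} = 2 k$
$-892 + x{\left(-16,66 \right)} = -892 + 2 \left(-16\right) = -892 - 32 = -924$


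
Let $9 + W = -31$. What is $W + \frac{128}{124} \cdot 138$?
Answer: $\frac{3176}{31} \approx 102.45$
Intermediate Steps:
$W = -40$ ($W = -9 - 31 = -40$)
$W + \frac{128}{124} \cdot 138 = -40 + \frac{128}{124} \cdot 138 = -40 + 128 \cdot \frac{1}{124} \cdot 138 = -40 + \frac{32}{31} \cdot 138 = -40 + \frac{4416}{31} = \frac{3176}{31}$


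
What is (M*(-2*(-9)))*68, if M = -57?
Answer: -69768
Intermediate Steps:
(M*(-2*(-9)))*68 = -(-114)*(-9)*68 = -57*18*68 = -1026*68 = -69768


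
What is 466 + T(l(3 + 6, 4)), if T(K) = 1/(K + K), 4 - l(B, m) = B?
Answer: 4659/10 ≈ 465.90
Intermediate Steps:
l(B, m) = 4 - B
T(K) = 1/(2*K)
466 + T(l(3 + 6, 4)) = 466 + 1/(2*(4 - (3 + 6))) = 466 + 1/(2*(4 - 1*9)) = 466 + 1/(2*(4 - 9)) = 466 + (½)/(-5) = 466 + (½)*(-⅕) = 466 - ⅒ = 4659/10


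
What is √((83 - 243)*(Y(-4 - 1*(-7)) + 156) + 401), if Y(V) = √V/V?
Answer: √(-221031 - 480*√3)/3 ≈ 157.01*I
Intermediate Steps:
Y(V) = V^(-½)
√((83 - 243)*(Y(-4 - 1*(-7)) + 156) + 401) = √((83 - 243)*((-4 - 1*(-7))^(-½) + 156) + 401) = √(-160*((-4 + 7)^(-½) + 156) + 401) = √(-160*(3^(-½) + 156) + 401) = √(-160*(√3/3 + 156) + 401) = √(-160*(156 + √3/3) + 401) = √((-24960 - 160*√3/3) + 401) = √(-24559 - 160*√3/3)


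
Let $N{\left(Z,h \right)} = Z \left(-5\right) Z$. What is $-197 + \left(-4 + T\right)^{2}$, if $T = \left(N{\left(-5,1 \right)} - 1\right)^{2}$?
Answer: $251920187$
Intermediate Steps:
$N{\left(Z,h \right)} = - 5 Z^{2}$ ($N{\left(Z,h \right)} = - 5 Z Z = - 5 Z^{2}$)
$T = 15876$ ($T = \left(- 5 \left(-5\right)^{2} - 1\right)^{2} = \left(\left(-5\right) 25 - 1\right)^{2} = \left(-125 - 1\right)^{2} = \left(-126\right)^{2} = 15876$)
$-197 + \left(-4 + T\right)^{2} = -197 + \left(-4 + 15876\right)^{2} = -197 + 15872^{2} = -197 + 251920384 = 251920187$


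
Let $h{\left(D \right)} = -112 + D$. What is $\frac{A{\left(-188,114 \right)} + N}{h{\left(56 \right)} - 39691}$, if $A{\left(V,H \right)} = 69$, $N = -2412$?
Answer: $\frac{781}{13249} \approx 0.058948$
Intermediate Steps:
$\frac{A{\left(-188,114 \right)} + N}{h{\left(56 \right)} - 39691} = \frac{69 - 2412}{\left(-112 + 56\right) - 39691} = - \frac{2343}{-56 - 39691} = - \frac{2343}{-39747} = \left(-2343\right) \left(- \frac{1}{39747}\right) = \frac{781}{13249}$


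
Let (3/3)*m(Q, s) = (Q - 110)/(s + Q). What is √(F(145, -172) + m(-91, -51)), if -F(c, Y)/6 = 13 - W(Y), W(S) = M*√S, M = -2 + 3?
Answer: √(-1544250 + 241968*I*√43)/142 ≈ 4.0756 + 9.6537*I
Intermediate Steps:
M = 1
W(S) = √S (W(S) = 1*√S = √S)
F(c, Y) = -78 + 6*√Y (F(c, Y) = -6*(13 - √Y) = -78 + 6*√Y)
m(Q, s) = (-110 + Q)/(Q + s) (m(Q, s) = (Q - 110)/(s + Q) = (-110 + Q)/(Q + s))
√(F(145, -172) + m(-91, -51)) = √((-78 + 6*√(-172)) + (-110 - 91)/(-91 - 51)) = √((-78 + 6*(2*I*√43)) - 201/(-142)) = √((-78 + 12*I*√43) - 1/142*(-201)) = √((-78 + 12*I*√43) + 201/142) = √(-10875/142 + 12*I*√43)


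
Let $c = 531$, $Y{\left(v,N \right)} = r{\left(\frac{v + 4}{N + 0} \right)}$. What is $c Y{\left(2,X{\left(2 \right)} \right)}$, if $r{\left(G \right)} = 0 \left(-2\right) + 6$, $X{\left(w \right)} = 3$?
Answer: $3186$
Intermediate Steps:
$r{\left(G \right)} = 6$ ($r{\left(G \right)} = 0 + 6 = 6$)
$Y{\left(v,N \right)} = 6$
$c Y{\left(2,X{\left(2 \right)} \right)} = 531 \cdot 6 = 3186$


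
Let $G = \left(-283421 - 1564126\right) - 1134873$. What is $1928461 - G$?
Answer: $4910881$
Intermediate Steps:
$G = -2982420$ ($G = -1847547 - 1134873 = -2982420$)
$1928461 - G = 1928461 - -2982420 = 1928461 + 2982420 = 4910881$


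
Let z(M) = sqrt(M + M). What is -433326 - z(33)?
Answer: -433326 - sqrt(66) ≈ -4.3333e+5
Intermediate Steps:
z(M) = sqrt(2)*sqrt(M) (z(M) = sqrt(2*M) = sqrt(2)*sqrt(M))
-433326 - z(33) = -433326 - sqrt(2)*sqrt(33) = -433326 - sqrt(66)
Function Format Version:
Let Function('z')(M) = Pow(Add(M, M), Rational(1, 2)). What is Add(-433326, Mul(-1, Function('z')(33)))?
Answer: Add(-433326, Mul(-1, Pow(66, Rational(1, 2)))) ≈ -4.3333e+5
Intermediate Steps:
Function('z')(M) = Mul(Pow(2, Rational(1, 2)), Pow(M, Rational(1, 2))) (Function('z')(M) = Pow(Mul(2, M), Rational(1, 2)) = Mul(Pow(2, Rational(1, 2)), Pow(M, Rational(1, 2))))
Add(-433326, Mul(-1, Function('z')(33))) = Add(-433326, Mul(-1, Mul(Pow(2, Rational(1, 2)), Pow(33, Rational(1, 2))))) = Add(-433326, Mul(-1, Pow(66, Rational(1, 2))))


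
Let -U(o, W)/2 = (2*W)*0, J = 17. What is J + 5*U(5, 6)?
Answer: 17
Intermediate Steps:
U(o, W) = 0 (U(o, W) = -2*2*W*0 = -2*0 = 0)
J + 5*U(5, 6) = 17 + 5*0 = 17 + 0 = 17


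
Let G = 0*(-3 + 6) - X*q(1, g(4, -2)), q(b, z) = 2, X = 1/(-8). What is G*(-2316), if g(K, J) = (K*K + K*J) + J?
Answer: -579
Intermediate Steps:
g(K, J) = J + K**2 + J*K (g(K, J) = (K**2 + J*K) + J = J + K**2 + J*K)
X = -1/8 ≈ -0.12500
G = 1/4 (G = 0*(-3 + 6) - (-1)*2/8 = 0*3 - 1*(-1/4) = 0 + 1/4 = 1/4 ≈ 0.25000)
G*(-2316) = (1/4)*(-2316) = -579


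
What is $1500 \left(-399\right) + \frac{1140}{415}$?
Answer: $- \frac{49675272}{83} \approx -5.985 \cdot 10^{5}$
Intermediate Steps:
$1500 \left(-399\right) + \frac{1140}{415} = -598500 + 1140 \cdot \frac{1}{415} = -598500 + \frac{228}{83} = - \frac{49675272}{83}$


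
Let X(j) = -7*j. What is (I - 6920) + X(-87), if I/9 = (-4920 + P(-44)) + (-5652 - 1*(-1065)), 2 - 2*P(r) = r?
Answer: -91667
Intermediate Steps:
P(r) = 1 - r/2
I = -85356 (I = 9*((-4920 + (1 - ½*(-44))) + (-5652 - 1*(-1065))) = 9*((-4920 + (1 + 22)) + (-5652 + 1065)) = 9*((-4920 + 23) - 4587) = 9*(-4897 - 4587) = 9*(-9484) = -85356)
(I - 6920) + X(-87) = (-85356 - 6920) - 7*(-87) = -92276 + 609 = -91667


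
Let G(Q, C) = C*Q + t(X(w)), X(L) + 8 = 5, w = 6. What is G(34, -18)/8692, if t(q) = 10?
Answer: -301/4346 ≈ -0.069259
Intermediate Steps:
X(L) = -3 (X(L) = -8 + 5 = -3)
G(Q, C) = 10 + C*Q (G(Q, C) = C*Q + 10 = 10 + C*Q)
G(34, -18)/8692 = (10 - 18*34)/8692 = (10 - 612)*(1/8692) = -602*1/8692 = -301/4346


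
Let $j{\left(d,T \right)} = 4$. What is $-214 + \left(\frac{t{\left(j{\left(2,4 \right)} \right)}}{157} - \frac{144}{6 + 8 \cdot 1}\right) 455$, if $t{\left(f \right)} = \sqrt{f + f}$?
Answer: $-4894 + \frac{910 \sqrt{2}}{157} \approx -4885.8$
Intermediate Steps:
$t{\left(f \right)} = \sqrt{2} \sqrt{f}$ ($t{\left(f \right)} = \sqrt{2 f} = \sqrt{2} \sqrt{f}$)
$-214 + \left(\frac{t{\left(j{\left(2,4 \right)} \right)}}{157} - \frac{144}{6 + 8 \cdot 1}\right) 455 = -214 + \left(\frac{\sqrt{2} \sqrt{4}}{157} - \frac{144}{6 + 8 \cdot 1}\right) 455 = -214 + \left(\sqrt{2} \cdot 2 \cdot \frac{1}{157} - \frac{144}{6 + 8}\right) 455 = -214 + \left(2 \sqrt{2} \cdot \frac{1}{157} - \frac{144}{14}\right) 455 = -214 + \left(\frac{2 \sqrt{2}}{157} - \frac{72}{7}\right) 455 = -214 + \left(- \frac{72}{7} + \frac{2 \sqrt{2}}{157}\right) 455 = -214 - \left(4680 - \frac{910 \sqrt{2}}{157}\right) = -4894 + \frac{910 \sqrt{2}}{157}$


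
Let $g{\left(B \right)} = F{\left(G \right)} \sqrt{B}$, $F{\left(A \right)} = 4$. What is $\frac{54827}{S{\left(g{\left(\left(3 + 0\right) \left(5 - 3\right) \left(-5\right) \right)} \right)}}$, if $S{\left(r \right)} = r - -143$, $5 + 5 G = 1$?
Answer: $\frac{7840261}{20929} - \frac{219308 i \sqrt{30}}{20929} \approx 374.61 - 57.394 i$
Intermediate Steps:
$G = - \frac{4}{5}$ ($G = -1 + \frac{1}{5} \cdot 1 = -1 + \frac{1}{5} = - \frac{4}{5} \approx -0.8$)
$g{\left(B \right)} = 4 \sqrt{B}$
$S{\left(r \right)} = 143 + r$ ($S{\left(r \right)} = r + 143 = 143 + r$)
$\frac{54827}{S{\left(g{\left(\left(3 + 0\right) \left(5 - 3\right) \left(-5\right) \right)} \right)}} = \frac{54827}{143 + 4 \sqrt{\left(3 + 0\right) \left(5 - 3\right) \left(-5\right)}} = \frac{54827}{143 + 4 \sqrt{3 \cdot 2 \left(-5\right)}} = \frac{54827}{143 + 4 \sqrt{6 \left(-5\right)}} = \frac{54827}{143 + 4 \sqrt{-30}} = \frac{54827}{143 + 4 i \sqrt{30}}$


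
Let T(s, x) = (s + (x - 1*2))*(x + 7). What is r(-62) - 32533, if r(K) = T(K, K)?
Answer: -25603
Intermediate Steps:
T(s, x) = (7 + x)*(-2 + s + x) (T(s, x) = (s + (x - 2))*(7 + x) = (s + (-2 + x))*(7 + x) = (-2 + s + x)*(7 + x) = (7 + x)*(-2 + s + x))
r(K) = -14 + 2*K² + 12*K (r(K) = -14 + K² + 5*K + 7*K + K*K = -14 + K² + 5*K + 7*K + K² = -14 + 2*K² + 12*K)
r(-62) - 32533 = (-14 + 2*(-62)² + 12*(-62)) - 32533 = (-14 + 2*3844 - 744) - 32533 = (-14 + 7688 - 744) - 32533 = 6930 - 32533 = -25603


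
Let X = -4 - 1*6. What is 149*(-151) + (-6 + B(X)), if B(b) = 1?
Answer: -22504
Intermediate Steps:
X = -10 (X = -4 - 6 = -10)
149*(-151) + (-6 + B(X)) = 149*(-151) + (-6 + 1) = -22499 - 5 = -22504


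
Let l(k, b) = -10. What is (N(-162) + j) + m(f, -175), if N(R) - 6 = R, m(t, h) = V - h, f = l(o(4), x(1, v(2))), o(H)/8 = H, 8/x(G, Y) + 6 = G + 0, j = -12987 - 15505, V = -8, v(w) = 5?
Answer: -28481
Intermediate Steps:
j = -28492
x(G, Y) = 8/(-6 + G) (x(G, Y) = 8/(-6 + (G + 0)) = 8/(-6 + G))
o(H) = 8*H
f = -10
m(t, h) = -8 - h
N(R) = 6 + R
(N(-162) + j) + m(f, -175) = ((6 - 162) - 28492) + (-8 - 1*(-175)) = (-156 - 28492) + (-8 + 175) = -28648 + 167 = -28481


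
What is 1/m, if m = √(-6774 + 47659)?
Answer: √40885/40885 ≈ 0.0049456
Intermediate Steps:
m = √40885 ≈ 202.20
1/m = 1/(√40885) = √40885/40885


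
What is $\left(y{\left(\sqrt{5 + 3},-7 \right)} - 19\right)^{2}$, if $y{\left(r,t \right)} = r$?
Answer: $369 - 76 \sqrt{2} \approx 261.52$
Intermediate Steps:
$\left(y{\left(\sqrt{5 + 3},-7 \right)} - 19\right)^{2} = \left(\sqrt{5 + 3} - 19\right)^{2} = \left(\sqrt{8} - 19\right)^{2} = \left(2 \sqrt{2} - 19\right)^{2} = \left(-19 + 2 \sqrt{2}\right)^{2}$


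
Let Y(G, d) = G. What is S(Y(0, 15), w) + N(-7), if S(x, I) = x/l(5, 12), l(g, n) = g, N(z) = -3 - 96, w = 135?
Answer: -99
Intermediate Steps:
N(z) = -99
S(x, I) = x/5
S(Y(0, 15), w) + N(-7) = (⅕)*0 - 99 = 0 - 99 = -99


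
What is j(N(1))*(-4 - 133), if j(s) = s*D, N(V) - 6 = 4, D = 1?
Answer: -1370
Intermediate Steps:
N(V) = 10 (N(V) = 6 + 4 = 10)
j(s) = s (j(s) = s*1 = s)
j(N(1))*(-4 - 133) = 10*(-4 - 133) = 10*(-137) = -1370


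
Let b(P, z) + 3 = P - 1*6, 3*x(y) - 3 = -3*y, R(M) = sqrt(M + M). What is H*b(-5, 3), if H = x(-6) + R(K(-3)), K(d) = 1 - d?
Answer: -98 - 28*sqrt(2) ≈ -137.60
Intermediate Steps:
R(M) = sqrt(2)*sqrt(M) (R(M) = sqrt(2*M) = sqrt(2)*sqrt(M))
x(y) = 1 - y (x(y) = 1 + (-3*y)/3 = 1 - y)
b(P, z) = -9 + P (b(P, z) = -3 + (P - 1*6) = -3 + (P - 6) = -3 + (-6 + P) = -9 + P)
H = 7 + 2*sqrt(2) (H = (1 - 1*(-6)) + sqrt(2)*sqrt(1 - 1*(-3)) = (1 + 6) + sqrt(2)*sqrt(1 + 3) = 7 + sqrt(2)*sqrt(4) = 7 + sqrt(2)*2 = 7 + 2*sqrt(2) ≈ 9.8284)
H*b(-5, 3) = (7 + 2*sqrt(2))*(-9 - 5) = (7 + 2*sqrt(2))*(-14) = -98 - 28*sqrt(2)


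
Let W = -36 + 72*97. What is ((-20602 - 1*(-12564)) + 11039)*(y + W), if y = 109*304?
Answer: 120292084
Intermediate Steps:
y = 33136
W = 6948 (W = -36 + 6984 = 6948)
((-20602 - 1*(-12564)) + 11039)*(y + W) = ((-20602 - 1*(-12564)) + 11039)*(33136 + 6948) = ((-20602 + 12564) + 11039)*40084 = (-8038 + 11039)*40084 = 3001*40084 = 120292084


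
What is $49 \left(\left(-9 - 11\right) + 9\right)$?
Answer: $-539$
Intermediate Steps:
$49 \left(\left(-9 - 11\right) + 9\right) = 49 \left(-20 + 9\right) = 49 \left(-11\right) = -539$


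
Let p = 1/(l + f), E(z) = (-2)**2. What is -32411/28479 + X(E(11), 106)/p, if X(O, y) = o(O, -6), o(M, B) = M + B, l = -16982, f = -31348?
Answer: 2752747729/28479 ≈ 96659.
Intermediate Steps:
o(M, B) = B + M
E(z) = 4
X(O, y) = -6 + O
p = -1/48330 (p = 1/(-16982 - 31348) = 1/(-48330) = -1/48330 ≈ -2.0691e-5)
-32411/28479 + X(E(11), 106)/p = -32411/28479 + (-6 + 4)/(-1/48330) = -32411*1/28479 - 2*(-48330) = -32411/28479 + 96660 = 2752747729/28479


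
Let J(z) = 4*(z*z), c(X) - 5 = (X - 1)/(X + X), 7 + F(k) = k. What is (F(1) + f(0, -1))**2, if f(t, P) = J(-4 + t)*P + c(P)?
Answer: 4096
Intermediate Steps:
F(k) = -7 + k
c(X) = 5 + (-1 + X)/(2*X) (c(X) = 5 + (X - 1)/(X + X) = 5 + (-1 + X)/((2*X)) = 5 + (-1 + X)*(1/(2*X)) = 5 + (-1 + X)/(2*X))
J(z) = 4*z**2
f(t, P) = (-1 + 11*P)/(2*P) + 4*P*(-4 + t)**2 (f(t, P) = (4*(-4 + t)**2)*P + (-1 + 11*P)/(2*P) = 4*P*(-4 + t)**2 + (-1 + 11*P)/(2*P) = (-1 + 11*P)/(2*P) + 4*P*(-4 + t)**2)
(F(1) + f(0, -1))**2 = ((-7 + 1) + (11/2 - 1/2/(-1) + 4*(-1)*(-4 + 0)**2))**2 = (-6 + (11/2 - 1/2*(-1) + 4*(-1)*(-4)**2))**2 = (-6 + (11/2 + 1/2 + 4*(-1)*16))**2 = (-6 + (11/2 + 1/2 - 64))**2 = (-6 - 58)**2 = (-64)**2 = 4096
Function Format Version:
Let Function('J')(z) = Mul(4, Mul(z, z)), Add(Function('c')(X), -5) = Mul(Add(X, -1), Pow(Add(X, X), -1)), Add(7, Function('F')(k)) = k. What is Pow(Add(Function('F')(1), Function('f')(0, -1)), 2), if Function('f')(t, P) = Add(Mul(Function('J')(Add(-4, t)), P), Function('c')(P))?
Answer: 4096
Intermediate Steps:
Function('F')(k) = Add(-7, k)
Function('c')(X) = Add(5, Mul(Rational(1, 2), Pow(X, -1), Add(-1, X))) (Function('c')(X) = Add(5, Mul(Add(X, -1), Pow(Add(X, X), -1))) = Add(5, Mul(Add(-1, X), Pow(Mul(2, X), -1))) = Add(5, Mul(Add(-1, X), Mul(Rational(1, 2), Pow(X, -1)))) = Add(5, Mul(Rational(1, 2), Pow(X, -1), Add(-1, X))))
Function('J')(z) = Mul(4, Pow(z, 2))
Function('f')(t, P) = Add(Mul(Rational(1, 2), Pow(P, -1), Add(-1, Mul(11, P))), Mul(4, P, Pow(Add(-4, t), 2))) (Function('f')(t, P) = Add(Mul(Mul(4, Pow(Add(-4, t), 2)), P), Mul(Rational(1, 2), Pow(P, -1), Add(-1, Mul(11, P)))) = Add(Mul(4, P, Pow(Add(-4, t), 2)), Mul(Rational(1, 2), Pow(P, -1), Add(-1, Mul(11, P)))) = Add(Mul(Rational(1, 2), Pow(P, -1), Add(-1, Mul(11, P))), Mul(4, P, Pow(Add(-4, t), 2))))
Pow(Add(Function('F')(1), Function('f')(0, -1)), 2) = Pow(Add(Add(-7, 1), Add(Rational(11, 2), Mul(Rational(-1, 2), Pow(-1, -1)), Mul(4, -1, Pow(Add(-4, 0), 2)))), 2) = Pow(Add(-6, Add(Rational(11, 2), Mul(Rational(-1, 2), -1), Mul(4, -1, Pow(-4, 2)))), 2) = Pow(Add(-6, Add(Rational(11, 2), Rational(1, 2), Mul(4, -1, 16))), 2) = Pow(Add(-6, Add(Rational(11, 2), Rational(1, 2), -64)), 2) = Pow(Add(-6, -58), 2) = Pow(-64, 2) = 4096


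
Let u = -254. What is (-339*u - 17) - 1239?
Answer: 84850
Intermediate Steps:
(-339*u - 17) - 1239 = (-339*(-254) - 17) - 1239 = (86106 - 17) - 1239 = 86089 - 1239 = 84850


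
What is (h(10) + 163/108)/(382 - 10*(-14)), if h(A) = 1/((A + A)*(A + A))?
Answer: 563/194400 ≈ 0.0028961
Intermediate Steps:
h(A) = 1/(4*A²) (h(A) = 1/((2*A)*(2*A)) = 1/(4*A²))
(h(10) + 163/108)/(382 - 10*(-14)) = ((¼)/10² + 163/108)/(382 - 10*(-14)) = ((¼)*(1/100) + 163*(1/108))/(382 + 140) = (1/400 + 163/108)/522 = (16327/10800)*(1/522) = 563/194400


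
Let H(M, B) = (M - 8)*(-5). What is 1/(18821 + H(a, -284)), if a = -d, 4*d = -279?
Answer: 4/74049 ≈ 5.4018e-5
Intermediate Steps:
d = -279/4 (d = (1/4)*(-279) = -279/4 ≈ -69.750)
a = 279/4 (a = -1*(-279/4) = 279/4 ≈ 69.750)
H(M, B) = 40 - 5*M (H(M, B) = (-8 + M)*(-5) = 40 - 5*M)
1/(18821 + H(a, -284)) = 1/(18821 + (40 - 5*279/4)) = 1/(18821 + (40 - 1395/4)) = 1/(18821 - 1235/4) = 1/(74049/4) = 4/74049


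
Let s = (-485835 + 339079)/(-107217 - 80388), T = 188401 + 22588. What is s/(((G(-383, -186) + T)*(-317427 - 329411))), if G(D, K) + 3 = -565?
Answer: -73378/12767298697999395 ≈ -5.7473e-12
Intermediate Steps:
G(D, K) = -568 (G(D, K) = -3 - 565 = -568)
T = 210989
s = 146756/187605 (s = -146756/(-187605) = -146756*(-1/187605) = 146756/187605 ≈ 0.78226)
s/(((G(-383, -186) + T)*(-317427 - 329411))) = 146756/(187605*(((-568 + 210989)*(-317427 - 329411)))) = 146756/(187605*((210421*(-646838)))) = (146756/187605)/(-136108298798) = (146756/187605)*(-1/136108298798) = -73378/12767298697999395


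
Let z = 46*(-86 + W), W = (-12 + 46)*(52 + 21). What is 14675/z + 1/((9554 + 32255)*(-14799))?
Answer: 9079883052709/68194098990456 ≈ 0.13315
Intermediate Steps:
W = 2482 (W = 34*73 = 2482)
z = 110216 (z = 46*(-86 + 2482) = 46*2396 = 110216)
14675/z + 1/((9554 + 32255)*(-14799)) = 14675/110216 + 1/((9554 + 32255)*(-14799)) = 14675*(1/110216) - 1/14799/41809 = 14675/110216 + (1/41809)*(-1/14799) = 14675/110216 - 1/618731391 = 9079883052709/68194098990456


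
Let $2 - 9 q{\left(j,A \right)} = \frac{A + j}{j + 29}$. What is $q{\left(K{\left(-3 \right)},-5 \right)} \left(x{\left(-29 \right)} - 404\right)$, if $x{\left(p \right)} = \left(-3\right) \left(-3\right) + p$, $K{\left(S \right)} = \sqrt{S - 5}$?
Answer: $\frac{424 \left(- 2 \sqrt{2} + 63 i\right)}{9 \left(- 29 i + 2 \sqrt{2}\right)} \approx -101.82 + 5.3363 i$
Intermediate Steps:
$K{\left(S \right)} = \sqrt{-5 + S}$
$x{\left(p \right)} = 9 + p$
$q{\left(j,A \right)} = \frac{2}{9} - \frac{A + j}{9 \left(29 + j\right)}$ ($q{\left(j,A \right)} = \frac{2}{9} - \frac{\left(A + j\right) \frac{1}{j + 29}}{9} = \frac{2}{9} - \frac{\left(A + j\right) \frac{1}{29 + j}}{9} = \frac{2}{9} - \frac{\frac{1}{29 + j} \left(A + j\right)}{9} = \frac{2}{9} - \frac{A + j}{9 \left(29 + j\right)}$)
$q{\left(K{\left(-3 \right)},-5 \right)} \left(x{\left(-29 \right)} - 404\right) = \frac{58 + \sqrt{-5 - 3} - -5}{9 \left(29 + \sqrt{-5 - 3}\right)} \left(\left(9 - 29\right) - 404\right) = \frac{58 + \sqrt{-8} + 5}{9 \left(29 + \sqrt{-8}\right)} \left(-20 - 404\right) = \frac{58 + 2 i \sqrt{2} + 5}{9 \left(29 + 2 i \sqrt{2}\right)} \left(-424\right) = \frac{63 + 2 i \sqrt{2}}{9 \left(29 + 2 i \sqrt{2}\right)} \left(-424\right) = - \frac{424 \left(63 + 2 i \sqrt{2}\right)}{9 \left(29 + 2 i \sqrt{2}\right)}$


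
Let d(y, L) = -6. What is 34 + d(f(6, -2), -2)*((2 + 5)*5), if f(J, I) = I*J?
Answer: -176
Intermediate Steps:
34 + d(f(6, -2), -2)*((2 + 5)*5) = 34 - 6*(2 + 5)*5 = 34 - 42*5 = 34 - 6*35 = 34 - 210 = -176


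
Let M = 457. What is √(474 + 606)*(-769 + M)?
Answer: -1872*√30 ≈ -10253.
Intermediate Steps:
√(474 + 606)*(-769 + M) = √(474 + 606)*(-769 + 457) = √1080*(-312) = (6*√30)*(-312) = -1872*√30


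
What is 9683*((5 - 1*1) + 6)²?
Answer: 968300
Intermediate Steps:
9683*((5 - 1*1) + 6)² = 9683*((5 - 1) + 6)² = 9683*(4 + 6)² = 9683*10² = 9683*100 = 968300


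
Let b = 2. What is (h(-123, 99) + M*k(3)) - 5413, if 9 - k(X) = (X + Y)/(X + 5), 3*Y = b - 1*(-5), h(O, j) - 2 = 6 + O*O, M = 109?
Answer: 31897/3 ≈ 10632.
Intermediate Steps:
h(O, j) = 8 + O² (h(O, j) = 2 + (6 + O*O) = 2 + (6 + O²) = 8 + O²)
Y = 7/3 (Y = (2 - 1*(-5))/3 = (2 + 5)/3 = (⅓)*7 = 7/3 ≈ 2.3333)
k(X) = 9 - (7/3 + X)/(5 + X) (k(X) = 9 - (X + 7/3)/(X + 5) = 9 - (7/3 + X)/(5 + X))
(h(-123, 99) + M*k(3)) - 5413 = ((8 + (-123)²) + 109*(8*(16 + 3*3)/(3*(5 + 3)))) - 5413 = ((8 + 15129) + 109*((8/3)*(16 + 9)/8)) - 5413 = (15137 + 109*((8/3)*(⅛)*25)) - 5413 = (15137 + 109*(25/3)) - 5413 = (15137 + 2725/3) - 5413 = 48136/3 - 5413 = 31897/3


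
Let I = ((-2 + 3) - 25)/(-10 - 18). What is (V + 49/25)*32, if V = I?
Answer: 15776/175 ≈ 90.149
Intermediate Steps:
I = 6/7 (I = (1 - 25)/(-28) = -24*(-1/28) = 6/7 ≈ 0.85714)
V = 6/7 ≈ 0.85714
(V + 49/25)*32 = (6/7 + 49/25)*32 = (493/175)*32 = 15776/175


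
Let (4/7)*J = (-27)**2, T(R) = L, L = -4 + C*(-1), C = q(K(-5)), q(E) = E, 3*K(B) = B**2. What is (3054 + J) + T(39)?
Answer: 51809/12 ≈ 4317.4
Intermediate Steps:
K(B) = B**2/3
C = 25/3 (C = (1/3)*(-5)**2 = (1/3)*25 = 25/3 ≈ 8.3333)
L = -37/3 (L = -4 + (25/3)*(-1) = -4 - 25/3 = -37/3 ≈ -12.333)
T(R) = -37/3
J = 5103/4 (J = (7/4)*(-27)**2 = (7/4)*729 = 5103/4 ≈ 1275.8)
(3054 + J) + T(39) = (3054 + 5103/4) - 37/3 = 17319/4 - 37/3 = 51809/12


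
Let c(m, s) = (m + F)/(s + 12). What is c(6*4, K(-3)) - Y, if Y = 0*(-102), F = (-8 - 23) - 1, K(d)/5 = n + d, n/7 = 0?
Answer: 8/3 ≈ 2.6667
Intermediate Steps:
n = 0 (n = 7*0 = 0)
K(d) = 5*d (K(d) = 5*(0 + d) = 5*d)
F = -32 (F = -31 - 1 = -32)
Y = 0
c(m, s) = (-32 + m)/(12 + s) (c(m, s) = (m - 32)/(s + 12) = (-32 + m)/(12 + s))
c(6*4, K(-3)) - Y = (-32 + 6*4)/(12 + 5*(-3)) - 1*0 = (-32 + 24)/(12 - 15) + 0 = -8/(-3) + 0 = -⅓*(-8) + 0 = 8/3 + 0 = 8/3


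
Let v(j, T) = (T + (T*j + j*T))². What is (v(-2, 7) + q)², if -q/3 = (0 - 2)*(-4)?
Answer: 173889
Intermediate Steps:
v(j, T) = (T + 2*T*j)² (v(j, T) = (T + (T*j + T*j))² = (T + 2*T*j)²)
q = -24 (q = -3*(0 - 2)*(-4) = -(-6)*(-4) = -3*8 = -24)
(v(-2, 7) + q)² = (7²*(1 + 2*(-2))² - 24)² = (49*(1 - 4)² - 24)² = (49*(-3)² - 24)² = (49*9 - 24)² = (441 - 24)² = 417² = 173889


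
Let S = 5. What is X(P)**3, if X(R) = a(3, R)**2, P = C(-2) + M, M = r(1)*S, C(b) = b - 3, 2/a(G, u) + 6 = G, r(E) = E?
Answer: 64/729 ≈ 0.087791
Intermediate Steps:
a(G, u) = 2/(-6 + G)
C(b) = -3 + b
M = 5 (M = 1*5 = 5)
P = 0 (P = (-3 - 2) + 5 = -5 + 5 = 0)
X(R) = 4/9 (X(R) = (2/(-6 + 3))**2 = (2/(-3))**2 = (2*(-1/3))**2 = (-2/3)**2 = 4/9)
X(P)**3 = (4/9)**3 = 64/729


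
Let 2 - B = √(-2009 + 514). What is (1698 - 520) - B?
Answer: 1176 + I*√1495 ≈ 1176.0 + 38.665*I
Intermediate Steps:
B = 2 - I*√1495 (B = 2 - √(-2009 + 514) = 2 - √(-1495) = 2 - I*√1495 ≈ 2.0 - 38.665*I)
(1698 - 520) - B = (1698 - 520) - (2 - I*√1495) = 1178 + (-2 + I*√1495) = 1176 + I*√1495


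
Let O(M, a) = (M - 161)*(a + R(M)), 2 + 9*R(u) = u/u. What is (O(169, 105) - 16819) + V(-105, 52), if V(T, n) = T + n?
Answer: -144296/9 ≈ -16033.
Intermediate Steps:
R(u) = -⅑ (R(u) = -2/9 + (u/u)/9 = -2/9 + (⅑)*1 = -2/9 + ⅑ = -⅑)
O(M, a) = (-161 + M)*(-⅑ + a) (O(M, a) = (M - 161)*(a - ⅑) = (-161 + M)*(-⅑ + a))
(O(169, 105) - 16819) + V(-105, 52) = ((161/9 - 161*105 - ⅑*169 + 169*105) - 16819) + (-105 + 52) = ((161/9 - 16905 - 169/9 + 17745) - 16819) - 53 = (7552/9 - 16819) - 53 = -143819/9 - 53 = -144296/9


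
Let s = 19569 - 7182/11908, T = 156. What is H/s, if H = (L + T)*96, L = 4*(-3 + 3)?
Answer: 29722368/38836745 ≈ 0.76532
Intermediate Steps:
L = 0 (L = 4*0 = 0)
H = 14976 (H = (0 + 156)*96 = 156*96 = 14976)
s = 116510235/5954 (s = 19569 - 7182/11908 = 19569 - 1*3591/5954 = 19569 - 3591/5954 = 116510235/5954 ≈ 19568.)
H/s = 14976/(116510235/5954) = 14976*(5954/116510235) = 29722368/38836745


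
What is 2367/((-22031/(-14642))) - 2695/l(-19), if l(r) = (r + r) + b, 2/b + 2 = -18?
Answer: 13798286384/8393811 ≈ 1643.9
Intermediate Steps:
b = -1/10 (b = 2/(-2 - 18) = 2/(-20) = 2*(-1/20) = -1/10 ≈ -0.10000)
l(r) = -1/10 + 2*r (l(r) = (r + r) - 1/10 = 2*r - 1/10 = -1/10 + 2*r)
2367/((-22031/(-14642))) - 2695/l(-19) = 2367/((-22031/(-14642))) - 2695/(-1/10 + 2*(-19)) = 2367/((-22031*(-1/14642))) - 2695/(-1/10 - 38) = 2367/(22031/14642) - 2695/(-381/10) = 2367*(14642/22031) - 2695*(-10/381) = 34657614/22031 + 26950/381 = 13798286384/8393811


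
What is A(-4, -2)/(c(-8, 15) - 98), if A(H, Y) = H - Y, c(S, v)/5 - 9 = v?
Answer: -1/11 ≈ -0.090909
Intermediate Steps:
c(S, v) = 45 + 5*v
A(-4, -2)/(c(-8, 15) - 98) = (-4 - 1*(-2))/((45 + 5*15) - 98) = (-4 + 2)/((45 + 75) - 98) = -2/(120 - 98) = -2/22 = (1/22)*(-2) = -1/11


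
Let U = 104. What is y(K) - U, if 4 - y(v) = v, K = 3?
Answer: -103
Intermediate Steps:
y(v) = 4 - v
y(K) - U = (4 - 1*3) - 1*104 = (4 - 3) - 104 = 1 - 104 = -103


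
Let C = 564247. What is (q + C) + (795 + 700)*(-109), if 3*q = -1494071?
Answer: -290195/3 ≈ -96732.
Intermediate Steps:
q = -1494071/3 (q = (⅓)*(-1494071) = -1494071/3 ≈ -4.9802e+5)
(q + C) + (795 + 700)*(-109) = (-1494071/3 + 564247) + (795 + 700)*(-109) = 198670/3 + 1495*(-109) = 198670/3 - 162955 = -290195/3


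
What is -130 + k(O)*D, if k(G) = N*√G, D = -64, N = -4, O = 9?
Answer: 638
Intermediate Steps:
k(G) = -4*√G
-130 + k(O)*D = -130 - 4*√9*(-64) = -130 - 4*3*(-64) = -130 - 12*(-64) = -130 + 768 = 638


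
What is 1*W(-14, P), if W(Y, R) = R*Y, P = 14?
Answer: -196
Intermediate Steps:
1*W(-14, P) = 1*(14*(-14)) = 1*(-196) = -196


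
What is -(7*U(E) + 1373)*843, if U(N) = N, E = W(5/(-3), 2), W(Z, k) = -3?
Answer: -1139736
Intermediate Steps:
E = -3
-(7*U(E) + 1373)*843 = -(7*(-3) + 1373)*843 = -(-21 + 1373)*843 = -1352*843 = -1*1139736 = -1139736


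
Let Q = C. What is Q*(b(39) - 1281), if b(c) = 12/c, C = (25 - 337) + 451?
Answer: -2314211/13 ≈ -1.7802e+5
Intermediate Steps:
C = 139 (C = -312 + 451 = 139)
Q = 139
Q*(b(39) - 1281) = 139*(12/39 - 1281) = 139*(12*(1/39) - 1281) = 139*(4/13 - 1281) = 139*(-16649/13) = -2314211/13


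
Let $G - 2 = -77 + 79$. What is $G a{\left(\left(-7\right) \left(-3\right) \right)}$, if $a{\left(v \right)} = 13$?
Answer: $52$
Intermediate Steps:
$G = 4$ ($G = 2 + \left(-77 + 79\right) = 2 + 2 = 4$)
$G a{\left(\left(-7\right) \left(-3\right) \right)} = 4 \cdot 13 = 52$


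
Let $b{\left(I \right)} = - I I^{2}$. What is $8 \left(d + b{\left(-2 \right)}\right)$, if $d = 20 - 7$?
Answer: $168$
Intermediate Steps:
$d = 13$ ($d = 20 - 7 = 13$)
$b{\left(I \right)} = - I^{3}$
$8 \left(d + b{\left(-2 \right)}\right) = 8 \left(13 - \left(-2\right)^{3}\right) = 8 \left(13 - -8\right) = 8 \left(13 + 8\right) = 8 \cdot 21 = 168$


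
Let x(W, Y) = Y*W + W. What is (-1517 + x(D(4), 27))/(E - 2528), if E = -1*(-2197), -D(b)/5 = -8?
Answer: 397/331 ≈ 1.1994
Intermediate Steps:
D(b) = 40 (D(b) = -5*(-8) = 40)
x(W, Y) = W + W*Y (x(W, Y) = W*Y + W = W + W*Y)
E = 2197
(-1517 + x(D(4), 27))/(E - 2528) = (-1517 + 40*(1 + 27))/(2197 - 2528) = (-1517 + 40*28)/(-331) = (-1517 + 1120)*(-1/331) = -397*(-1/331) = 397/331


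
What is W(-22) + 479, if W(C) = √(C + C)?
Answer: 479 + 2*I*√11 ≈ 479.0 + 6.6332*I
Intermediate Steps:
W(C) = √2*√C (W(C) = √(2*C) = √2*√C)
W(-22) + 479 = √2*√(-22) + 479 = √2*(I*√22) + 479 = 2*I*√11 + 479 = 479 + 2*I*√11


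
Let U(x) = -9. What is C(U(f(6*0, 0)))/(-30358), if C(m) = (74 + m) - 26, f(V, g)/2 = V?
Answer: -39/30358 ≈ -0.0012847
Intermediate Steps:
f(V, g) = 2*V
C(m) = 48 + m
C(U(f(6*0, 0)))/(-30358) = (48 - 9)/(-30358) = 39*(-1/30358) = -39/30358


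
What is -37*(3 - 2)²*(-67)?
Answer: 2479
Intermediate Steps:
-37*(3 - 2)²*(-67) = -37*1²*(-67) = -37*1*(-67) = -37*(-67) = 2479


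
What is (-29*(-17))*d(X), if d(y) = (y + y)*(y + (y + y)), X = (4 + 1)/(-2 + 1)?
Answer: 73950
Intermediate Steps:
X = -5 (X = 5/(-1) = 5*(-1) = -5)
d(y) = 6*y² (d(y) = (2*y)*(y + 2*y) = (2*y)*(3*y) = 6*y²)
(-29*(-17))*d(X) = (-29*(-17))*(6*(-5)²) = 493*(6*25) = 493*150 = 73950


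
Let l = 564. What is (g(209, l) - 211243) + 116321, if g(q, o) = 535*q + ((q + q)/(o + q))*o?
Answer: 13294041/773 ≈ 17198.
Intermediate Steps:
g(q, o) = 535*q + 2*o*q/(o + q) (g(q, o) = 535*q + ((2*q)/(o + q))*o = 535*q + (2*q/(o + q))*o = 535*q + 2*o*q/(o + q))
(g(209, l) - 211243) + 116321 = (209*(535*209 + 537*564)/(564 + 209) - 211243) + 116321 = (209*(111815 + 302868)/773 - 211243) + 116321 = (209*(1/773)*414683 - 211243) + 116321 = (86668747/773 - 211243) + 116321 = -76622092/773 + 116321 = 13294041/773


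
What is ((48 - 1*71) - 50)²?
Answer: 5329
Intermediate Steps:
((48 - 1*71) - 50)² = ((48 - 71) - 50)² = (-23 - 50)² = (-73)² = 5329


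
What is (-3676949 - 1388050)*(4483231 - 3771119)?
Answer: -3606846567888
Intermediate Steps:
(-3676949 - 1388050)*(4483231 - 3771119) = -5064999*712112 = -3606846567888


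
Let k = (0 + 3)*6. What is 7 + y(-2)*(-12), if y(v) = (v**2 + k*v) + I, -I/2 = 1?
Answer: 415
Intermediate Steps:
k = 18 (k = 3*6 = 18)
I = -2 (I = -2*1 = -2)
y(v) = -2 + v**2 + 18*v (y(v) = (v**2 + 18*v) - 2 = -2 + v**2 + 18*v)
7 + y(-2)*(-12) = 7 + (-2 + (-2)**2 + 18*(-2))*(-12) = 7 + (-2 + 4 - 36)*(-12) = 7 - 34*(-12) = 7 + 408 = 415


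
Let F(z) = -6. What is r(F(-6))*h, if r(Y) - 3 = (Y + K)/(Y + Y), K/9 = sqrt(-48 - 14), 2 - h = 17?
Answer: -105/2 + 45*I*sqrt(62)/4 ≈ -52.5 + 88.583*I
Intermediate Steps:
h = -15 (h = 2 - 1*17 = 2 - 17 = -15)
K = 9*I*sqrt(62) (K = 9*sqrt(-48 - 14) = 9*sqrt(-62) = 9*(I*sqrt(62)) = 9*I*sqrt(62) ≈ 70.866*I)
r(Y) = 3 + (Y + 9*I*sqrt(62))/(2*Y) (r(Y) = 3 + (Y + 9*I*sqrt(62))/(Y + Y) = 3 + (Y + 9*I*sqrt(62))/((2*Y)) = 3 + (Y + 9*I*sqrt(62))*(1/(2*Y)) = 3 + (Y + 9*I*sqrt(62))/(2*Y))
r(F(-6))*h = ((1/2)*(7*(-6) + 9*I*sqrt(62))/(-6))*(-15) = ((1/2)*(-1/6)*(-42 + 9*I*sqrt(62)))*(-15) = (7/2 - 3*I*sqrt(62)/4)*(-15) = -105/2 + 45*I*sqrt(62)/4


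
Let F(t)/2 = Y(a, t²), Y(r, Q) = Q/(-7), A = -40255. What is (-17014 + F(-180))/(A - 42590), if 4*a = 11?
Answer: 183898/579915 ≈ 0.31711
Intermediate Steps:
a = 11/4 (a = (¼)*11 = 11/4 ≈ 2.7500)
Y(r, Q) = -Q/7 (Y(r, Q) = Q*(-⅐) = -Q/7)
F(t) = -2*t²/7 (F(t) = 2*(-t²/7) = -2*t²/7)
(-17014 + F(-180))/(A - 42590) = (-17014 - 2/7*(-180)²)/(-40255 - 42590) = (-17014 - 2/7*32400)/(-82845) = (-17014 - 64800/7)*(-1/82845) = -183898/7*(-1/82845) = 183898/579915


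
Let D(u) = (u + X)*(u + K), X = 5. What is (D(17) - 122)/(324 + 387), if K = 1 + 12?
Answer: 538/711 ≈ 0.75668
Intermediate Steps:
K = 13
D(u) = (5 + u)*(13 + u) (D(u) = (u + 5)*(u + 13) = (5 + u)*(13 + u))
(D(17) - 122)/(324 + 387) = ((65 + 17² + 18*17) - 122)/(324 + 387) = ((65 + 289 + 306) - 122)/711 = (660 - 122)*(1/711) = 538*(1/711) = 538/711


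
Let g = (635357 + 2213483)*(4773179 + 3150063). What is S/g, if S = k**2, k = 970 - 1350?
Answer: 1805/282150609241 ≈ 6.3973e-9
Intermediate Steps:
k = -380
S = 144400 (S = (-380)**2 = 144400)
g = 22572048739280 (g = 2848840*7923242 = 22572048739280)
S/g = 144400/22572048739280 = 144400*(1/22572048739280) = 1805/282150609241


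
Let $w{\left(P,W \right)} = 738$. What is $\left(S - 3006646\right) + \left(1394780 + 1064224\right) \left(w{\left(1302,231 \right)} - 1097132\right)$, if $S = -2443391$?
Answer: $-2696042681613$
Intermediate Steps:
$\left(S - 3006646\right) + \left(1394780 + 1064224\right) \left(w{\left(1302,231 \right)} - 1097132\right) = \left(-2443391 - 3006646\right) + \left(1394780 + 1064224\right) \left(738 - 1097132\right) = -5450037 + 2459004 \left(-1096394\right) = -5450037 - 2696037231576 = -2696042681613$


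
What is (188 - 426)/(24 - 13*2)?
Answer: 119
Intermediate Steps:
(188 - 426)/(24 - 13*2) = -238/(24 - 26) = -238/(-2) = -238*(-½) = 119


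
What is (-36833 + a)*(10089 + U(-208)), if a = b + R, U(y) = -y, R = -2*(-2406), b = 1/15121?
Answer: -4985699693380/15121 ≈ -3.2972e+8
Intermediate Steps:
b = 1/15121 ≈ 6.6133e-5
R = 4812
a = 72762253/15121 (a = 1/15121 + 4812 = 72762253/15121 ≈ 4812.0)
(-36833 + a)*(10089 + U(-208)) = (-36833 + 72762253/15121)*(10089 - 1*(-208)) = -484189540*(10089 + 208)/15121 = -484189540/15121*10297 = -4985699693380/15121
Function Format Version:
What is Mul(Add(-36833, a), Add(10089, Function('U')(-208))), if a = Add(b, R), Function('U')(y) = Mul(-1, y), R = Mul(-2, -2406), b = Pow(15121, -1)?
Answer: Rational(-4985699693380, 15121) ≈ -3.2972e+8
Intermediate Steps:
b = Rational(1, 15121) ≈ 6.6133e-5
R = 4812
a = Rational(72762253, 15121) (a = Add(Rational(1, 15121), 4812) = Rational(72762253, 15121) ≈ 4812.0)
Mul(Add(-36833, a), Add(10089, Function('U')(-208))) = Mul(Add(-36833, Rational(72762253, 15121)), Add(10089, Mul(-1, -208))) = Mul(Rational(-484189540, 15121), Add(10089, 208)) = Mul(Rational(-484189540, 15121), 10297) = Rational(-4985699693380, 15121)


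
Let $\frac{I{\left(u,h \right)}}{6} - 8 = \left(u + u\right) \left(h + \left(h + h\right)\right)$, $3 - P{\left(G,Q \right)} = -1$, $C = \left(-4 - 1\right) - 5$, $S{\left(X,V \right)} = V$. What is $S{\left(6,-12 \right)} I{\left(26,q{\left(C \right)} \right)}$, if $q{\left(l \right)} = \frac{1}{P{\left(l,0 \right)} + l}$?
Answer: $1296$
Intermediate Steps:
$C = -10$ ($C = -5 - 5 = -10$)
$P{\left(G,Q \right)} = 4$ ($P{\left(G,Q \right)} = 3 - -1 = 3 + 1 = 4$)
$q{\left(l \right)} = \frac{1}{4 + l}$
$I{\left(u,h \right)} = 48 + 36 h u$ ($I{\left(u,h \right)} = 48 + 6 \left(u + u\right) \left(h + \left(h + h\right)\right) = 48 + 6 \cdot 2 u \left(h + 2 h\right) = 48 + 6 \cdot 2 u 3 h = 48 + 6 \cdot 6 h u = 48 + 36 h u$)
$S{\left(6,-12 \right)} I{\left(26,q{\left(C \right)} \right)} = - 12 \left(48 + 36 \frac{1}{4 - 10} \cdot 26\right) = - 12 \left(48 + 36 \frac{1}{-6} \cdot 26\right) = - 12 \left(48 + 36 \left(- \frac{1}{6}\right) 26\right) = - 12 \left(48 - 156\right) = \left(-12\right) \left(-108\right) = 1296$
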